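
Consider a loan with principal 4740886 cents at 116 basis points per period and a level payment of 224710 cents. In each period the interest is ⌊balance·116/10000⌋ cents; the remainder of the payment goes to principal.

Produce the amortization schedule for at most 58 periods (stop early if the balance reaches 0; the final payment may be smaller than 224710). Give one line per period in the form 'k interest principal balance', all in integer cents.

1. interest=⌊4740886·116/10000⌋=54994; principal=224710-54994=169716; balance=4740886-169716=4571170
2. interest=⌊4571170·116/10000⌋=53025; principal=224710-53025=171685; balance=4571170-171685=4399485
3. interest=⌊4399485·116/10000⌋=51034; principal=224710-51034=173676; balance=4399485-173676=4225809
4. interest=⌊4225809·116/10000⌋=49019; principal=224710-49019=175691; balance=4225809-175691=4050118
5. interest=⌊4050118·116/10000⌋=46981; principal=224710-46981=177729; balance=4050118-177729=3872389
6. interest=⌊3872389·116/10000⌋=44919; principal=224710-44919=179791; balance=3872389-179791=3692598
7. interest=⌊3692598·116/10000⌋=42834; principal=224710-42834=181876; balance=3692598-181876=3510722
8. interest=⌊3510722·116/10000⌋=40724; principal=224710-40724=183986; balance=3510722-183986=3326736
9. interest=⌊3326736·116/10000⌋=38590; principal=224710-38590=186120; balance=3326736-186120=3140616
10. interest=⌊3140616·116/10000⌋=36431; principal=224710-36431=188279; balance=3140616-188279=2952337
11. interest=⌊2952337·116/10000⌋=34247; principal=224710-34247=190463; balance=2952337-190463=2761874
12. interest=⌊2761874·116/10000⌋=32037; principal=224710-32037=192673; balance=2761874-192673=2569201
13. interest=⌊2569201·116/10000⌋=29802; principal=224710-29802=194908; balance=2569201-194908=2374293
14. interest=⌊2374293·116/10000⌋=27541; principal=224710-27541=197169; balance=2374293-197169=2177124
15. interest=⌊2177124·116/10000⌋=25254; principal=224710-25254=199456; balance=2177124-199456=1977668
16. interest=⌊1977668·116/10000⌋=22940; principal=224710-22940=201770; balance=1977668-201770=1775898
17. interest=⌊1775898·116/10000⌋=20600; principal=224710-20600=204110; balance=1775898-204110=1571788
18. interest=⌊1571788·116/10000⌋=18232; principal=224710-18232=206478; balance=1571788-206478=1365310
19. interest=⌊1365310·116/10000⌋=15837; principal=224710-15837=208873; balance=1365310-208873=1156437
20. interest=⌊1156437·116/10000⌋=13414; principal=224710-13414=211296; balance=1156437-211296=945141
21. interest=⌊945141·116/10000⌋=10963; principal=224710-10963=213747; balance=945141-213747=731394
22. interest=⌊731394·116/10000⌋=8484; principal=224710-8484=216226; balance=731394-216226=515168
23. interest=⌊515168·116/10000⌋=5975; principal=224710-5975=218735; balance=515168-218735=296433
24. interest=⌊296433·116/10000⌋=3438; principal=224710-3438=221272; balance=296433-221272=75161
25. interest=⌊75161·116/10000⌋=871; principal=min(224710-871,75161)=75161; balance=75161-75161=0

1 54994 169716 4571170
2 53025 171685 4399485
3 51034 173676 4225809
4 49019 175691 4050118
5 46981 177729 3872389
6 44919 179791 3692598
7 42834 181876 3510722
8 40724 183986 3326736
9 38590 186120 3140616
10 36431 188279 2952337
11 34247 190463 2761874
12 32037 192673 2569201
13 29802 194908 2374293
14 27541 197169 2177124
15 25254 199456 1977668
16 22940 201770 1775898
17 20600 204110 1571788
18 18232 206478 1365310
19 15837 208873 1156437
20 13414 211296 945141
21 10963 213747 731394
22 8484 216226 515168
23 5975 218735 296433
24 3438 221272 75161
25 871 75161 0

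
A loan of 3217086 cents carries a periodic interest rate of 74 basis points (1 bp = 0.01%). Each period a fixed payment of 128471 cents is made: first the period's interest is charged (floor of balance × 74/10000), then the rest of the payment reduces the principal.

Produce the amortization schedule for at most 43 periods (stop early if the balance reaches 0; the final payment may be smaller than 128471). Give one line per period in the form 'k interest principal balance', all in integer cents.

1. interest=⌊3217086·74/10000⌋=23806; principal=128471-23806=104665; balance=3217086-104665=3112421
2. interest=⌊3112421·74/10000⌋=23031; principal=128471-23031=105440; balance=3112421-105440=3006981
3. interest=⌊3006981·74/10000⌋=22251; principal=128471-22251=106220; balance=3006981-106220=2900761
4. interest=⌊2900761·74/10000⌋=21465; principal=128471-21465=107006; balance=2900761-107006=2793755
5. interest=⌊2793755·74/10000⌋=20673; principal=128471-20673=107798; balance=2793755-107798=2685957
6. interest=⌊2685957·74/10000⌋=19876; principal=128471-19876=108595; balance=2685957-108595=2577362
7. interest=⌊2577362·74/10000⌋=19072; principal=128471-19072=109399; balance=2577362-109399=2467963
8. interest=⌊2467963·74/10000⌋=18262; principal=128471-18262=110209; balance=2467963-110209=2357754
9. interest=⌊2357754·74/10000⌋=17447; principal=128471-17447=111024; balance=2357754-111024=2246730
10. interest=⌊2246730·74/10000⌋=16625; principal=128471-16625=111846; balance=2246730-111846=2134884
11. interest=⌊2134884·74/10000⌋=15798; principal=128471-15798=112673; balance=2134884-112673=2022211
12. interest=⌊2022211·74/10000⌋=14964; principal=128471-14964=113507; balance=2022211-113507=1908704
13. interest=⌊1908704·74/10000⌋=14124; principal=128471-14124=114347; balance=1908704-114347=1794357
14. interest=⌊1794357·74/10000⌋=13278; principal=128471-13278=115193; balance=1794357-115193=1679164
15. interest=⌊1679164·74/10000⌋=12425; principal=128471-12425=116046; balance=1679164-116046=1563118
16. interest=⌊1563118·74/10000⌋=11567; principal=128471-11567=116904; balance=1563118-116904=1446214
17. interest=⌊1446214·74/10000⌋=10701; principal=128471-10701=117770; balance=1446214-117770=1328444
18. interest=⌊1328444·74/10000⌋=9830; principal=128471-9830=118641; balance=1328444-118641=1209803
19. interest=⌊1209803·74/10000⌋=8952; principal=128471-8952=119519; balance=1209803-119519=1090284
20. interest=⌊1090284·74/10000⌋=8068; principal=128471-8068=120403; balance=1090284-120403=969881
21. interest=⌊969881·74/10000⌋=7177; principal=128471-7177=121294; balance=969881-121294=848587
22. interest=⌊848587·74/10000⌋=6279; principal=128471-6279=122192; balance=848587-122192=726395
23. interest=⌊726395·74/10000⌋=5375; principal=128471-5375=123096; balance=726395-123096=603299
24. interest=⌊603299·74/10000⌋=4464; principal=128471-4464=124007; balance=603299-124007=479292
25. interest=⌊479292·74/10000⌋=3546; principal=128471-3546=124925; balance=479292-124925=354367
26. interest=⌊354367·74/10000⌋=2622; principal=128471-2622=125849; balance=354367-125849=228518
27. interest=⌊228518·74/10000⌋=1691; principal=128471-1691=126780; balance=228518-126780=101738
28. interest=⌊101738·74/10000⌋=752; principal=min(128471-752,101738)=101738; balance=101738-101738=0

1 23806 104665 3112421
2 23031 105440 3006981
3 22251 106220 2900761
4 21465 107006 2793755
5 20673 107798 2685957
6 19876 108595 2577362
7 19072 109399 2467963
8 18262 110209 2357754
9 17447 111024 2246730
10 16625 111846 2134884
11 15798 112673 2022211
12 14964 113507 1908704
13 14124 114347 1794357
14 13278 115193 1679164
15 12425 116046 1563118
16 11567 116904 1446214
17 10701 117770 1328444
18 9830 118641 1209803
19 8952 119519 1090284
20 8068 120403 969881
21 7177 121294 848587
22 6279 122192 726395
23 5375 123096 603299
24 4464 124007 479292
25 3546 124925 354367
26 2622 125849 228518
27 1691 126780 101738
28 752 101738 0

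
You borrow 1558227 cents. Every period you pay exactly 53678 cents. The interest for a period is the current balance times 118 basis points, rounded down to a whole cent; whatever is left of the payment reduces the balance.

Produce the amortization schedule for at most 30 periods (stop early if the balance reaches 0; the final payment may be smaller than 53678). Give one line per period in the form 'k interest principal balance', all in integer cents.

1 18387 35291 1522936
2 17970 35708 1487228
3 17549 36129 1451099
4 17122 36556 1414543
5 16691 36987 1377556
6 16255 37423 1340133
7 15813 37865 1302268
8 15366 38312 1263956
9 14914 38764 1225192
10 14457 39221 1185971
11 13994 39684 1146287
12 13526 40152 1106135
13 13052 40626 1065509
14 12573 41105 1024404
15 12087 41591 982813
16 11597 42081 940732
17 11100 42578 898154
18 10598 43080 855074
19 10089 43589 811485
20 9575 44103 767382
21 9055 44623 722759
22 8528 45150 677609
23 7995 45683 631926
24 7456 46222 585704
25 6911 46767 538937
26 6359 47319 491618
27 5801 47877 443741
28 5236 48442 395299
29 4664 49014 346285
30 4086 49592 296693

1. interest=⌊1558227·118/10000⌋=18387; principal=53678-18387=35291; balance=1558227-35291=1522936
2. interest=⌊1522936·118/10000⌋=17970; principal=53678-17970=35708; balance=1522936-35708=1487228
3. interest=⌊1487228·118/10000⌋=17549; principal=53678-17549=36129; balance=1487228-36129=1451099
4. interest=⌊1451099·118/10000⌋=17122; principal=53678-17122=36556; balance=1451099-36556=1414543
5. interest=⌊1414543·118/10000⌋=16691; principal=53678-16691=36987; balance=1414543-36987=1377556
6. interest=⌊1377556·118/10000⌋=16255; principal=53678-16255=37423; balance=1377556-37423=1340133
7. interest=⌊1340133·118/10000⌋=15813; principal=53678-15813=37865; balance=1340133-37865=1302268
8. interest=⌊1302268·118/10000⌋=15366; principal=53678-15366=38312; balance=1302268-38312=1263956
9. interest=⌊1263956·118/10000⌋=14914; principal=53678-14914=38764; balance=1263956-38764=1225192
10. interest=⌊1225192·118/10000⌋=14457; principal=53678-14457=39221; balance=1225192-39221=1185971
11. interest=⌊1185971·118/10000⌋=13994; principal=53678-13994=39684; balance=1185971-39684=1146287
12. interest=⌊1146287·118/10000⌋=13526; principal=53678-13526=40152; balance=1146287-40152=1106135
13. interest=⌊1106135·118/10000⌋=13052; principal=53678-13052=40626; balance=1106135-40626=1065509
14. interest=⌊1065509·118/10000⌋=12573; principal=53678-12573=41105; balance=1065509-41105=1024404
15. interest=⌊1024404·118/10000⌋=12087; principal=53678-12087=41591; balance=1024404-41591=982813
16. interest=⌊982813·118/10000⌋=11597; principal=53678-11597=42081; balance=982813-42081=940732
17. interest=⌊940732·118/10000⌋=11100; principal=53678-11100=42578; balance=940732-42578=898154
18. interest=⌊898154·118/10000⌋=10598; principal=53678-10598=43080; balance=898154-43080=855074
19. interest=⌊855074·118/10000⌋=10089; principal=53678-10089=43589; balance=855074-43589=811485
20. interest=⌊811485·118/10000⌋=9575; principal=53678-9575=44103; balance=811485-44103=767382
21. interest=⌊767382·118/10000⌋=9055; principal=53678-9055=44623; balance=767382-44623=722759
22. interest=⌊722759·118/10000⌋=8528; principal=53678-8528=45150; balance=722759-45150=677609
23. interest=⌊677609·118/10000⌋=7995; principal=53678-7995=45683; balance=677609-45683=631926
24. interest=⌊631926·118/10000⌋=7456; principal=53678-7456=46222; balance=631926-46222=585704
25. interest=⌊585704·118/10000⌋=6911; principal=53678-6911=46767; balance=585704-46767=538937
26. interest=⌊538937·118/10000⌋=6359; principal=53678-6359=47319; balance=538937-47319=491618
27. interest=⌊491618·118/10000⌋=5801; principal=53678-5801=47877; balance=491618-47877=443741
28. interest=⌊443741·118/10000⌋=5236; principal=53678-5236=48442; balance=443741-48442=395299
29. interest=⌊395299·118/10000⌋=4664; principal=53678-4664=49014; balance=395299-49014=346285
30. interest=⌊346285·118/10000⌋=4086; principal=53678-4086=49592; balance=346285-49592=296693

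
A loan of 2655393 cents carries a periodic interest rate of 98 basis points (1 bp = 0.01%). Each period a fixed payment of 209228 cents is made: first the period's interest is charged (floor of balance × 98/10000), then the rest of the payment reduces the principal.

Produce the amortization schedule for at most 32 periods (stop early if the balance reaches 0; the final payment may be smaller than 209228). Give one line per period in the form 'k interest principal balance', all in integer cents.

1. interest=⌊2655393·98/10000⌋=26022; principal=209228-26022=183206; balance=2655393-183206=2472187
2. interest=⌊2472187·98/10000⌋=24227; principal=209228-24227=185001; balance=2472187-185001=2287186
3. interest=⌊2287186·98/10000⌋=22414; principal=209228-22414=186814; balance=2287186-186814=2100372
4. interest=⌊2100372·98/10000⌋=20583; principal=209228-20583=188645; balance=2100372-188645=1911727
5. interest=⌊1911727·98/10000⌋=18734; principal=209228-18734=190494; balance=1911727-190494=1721233
6. interest=⌊1721233·98/10000⌋=16868; principal=209228-16868=192360; balance=1721233-192360=1528873
7. interest=⌊1528873·98/10000⌋=14982; principal=209228-14982=194246; balance=1528873-194246=1334627
8. interest=⌊1334627·98/10000⌋=13079; principal=209228-13079=196149; balance=1334627-196149=1138478
9. interest=⌊1138478·98/10000⌋=11157; principal=209228-11157=198071; balance=1138478-198071=940407
10. interest=⌊940407·98/10000⌋=9215; principal=209228-9215=200013; balance=940407-200013=740394
11. interest=⌊740394·98/10000⌋=7255; principal=209228-7255=201973; balance=740394-201973=538421
12. interest=⌊538421·98/10000⌋=5276; principal=209228-5276=203952; balance=538421-203952=334469
13. interest=⌊334469·98/10000⌋=3277; principal=209228-3277=205951; balance=334469-205951=128518
14. interest=⌊128518·98/10000⌋=1259; principal=min(209228-1259,128518)=128518; balance=128518-128518=0

1 26022 183206 2472187
2 24227 185001 2287186
3 22414 186814 2100372
4 20583 188645 1911727
5 18734 190494 1721233
6 16868 192360 1528873
7 14982 194246 1334627
8 13079 196149 1138478
9 11157 198071 940407
10 9215 200013 740394
11 7255 201973 538421
12 5276 203952 334469
13 3277 205951 128518
14 1259 128518 0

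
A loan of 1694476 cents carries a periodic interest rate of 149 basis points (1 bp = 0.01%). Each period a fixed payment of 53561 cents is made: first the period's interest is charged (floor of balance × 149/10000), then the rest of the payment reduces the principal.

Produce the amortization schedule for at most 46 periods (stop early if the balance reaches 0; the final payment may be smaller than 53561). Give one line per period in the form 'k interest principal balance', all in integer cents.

1 25247 28314 1666162
2 24825 28736 1637426
3 24397 29164 1608262
4 23963 29598 1578664
5 23522 30039 1548625
6 23074 30487 1518138
7 22620 30941 1487197
8 22159 31402 1455795
9 21691 31870 1423925
10 21216 32345 1391580
11 20734 32827 1358753
12 20245 33316 1325437
13 19749 33812 1291625
14 19245 34316 1257309
15 18733 34828 1222481
16 18214 35347 1187134
17 17688 35873 1151261
18 17153 36408 1114853
19 16611 36950 1077903
20 16060 37501 1040402
21 15501 38060 1002342
22 14934 38627 963715
23 14359 39202 924513
24 13775 39786 884727
25 13182 40379 844348
26 12580 40981 803367
27 11970 41591 761776
28 11350 42211 719565
29 10721 42840 676725
30 10083 43478 633247
31 9435 44126 589121
32 8777 44784 544337
33 8110 45451 498886
34 7433 46128 452758
35 6746 46815 405943
36 6048 47513 358430
37 5340 48221 310209
38 4622 48939 261270
39 3892 49669 211601
40 3152 50409 161192
41 2401 51160 110032
42 1639 51922 58110
43 865 52696 5414
44 80 5414 0

1. interest=⌊1694476·149/10000⌋=25247; principal=53561-25247=28314; balance=1694476-28314=1666162
2. interest=⌊1666162·149/10000⌋=24825; principal=53561-24825=28736; balance=1666162-28736=1637426
3. interest=⌊1637426·149/10000⌋=24397; principal=53561-24397=29164; balance=1637426-29164=1608262
4. interest=⌊1608262·149/10000⌋=23963; principal=53561-23963=29598; balance=1608262-29598=1578664
5. interest=⌊1578664·149/10000⌋=23522; principal=53561-23522=30039; balance=1578664-30039=1548625
6. interest=⌊1548625·149/10000⌋=23074; principal=53561-23074=30487; balance=1548625-30487=1518138
7. interest=⌊1518138·149/10000⌋=22620; principal=53561-22620=30941; balance=1518138-30941=1487197
8. interest=⌊1487197·149/10000⌋=22159; principal=53561-22159=31402; balance=1487197-31402=1455795
9. interest=⌊1455795·149/10000⌋=21691; principal=53561-21691=31870; balance=1455795-31870=1423925
10. interest=⌊1423925·149/10000⌋=21216; principal=53561-21216=32345; balance=1423925-32345=1391580
11. interest=⌊1391580·149/10000⌋=20734; principal=53561-20734=32827; balance=1391580-32827=1358753
12. interest=⌊1358753·149/10000⌋=20245; principal=53561-20245=33316; balance=1358753-33316=1325437
13. interest=⌊1325437·149/10000⌋=19749; principal=53561-19749=33812; balance=1325437-33812=1291625
14. interest=⌊1291625·149/10000⌋=19245; principal=53561-19245=34316; balance=1291625-34316=1257309
15. interest=⌊1257309·149/10000⌋=18733; principal=53561-18733=34828; balance=1257309-34828=1222481
16. interest=⌊1222481·149/10000⌋=18214; principal=53561-18214=35347; balance=1222481-35347=1187134
17. interest=⌊1187134·149/10000⌋=17688; principal=53561-17688=35873; balance=1187134-35873=1151261
18. interest=⌊1151261·149/10000⌋=17153; principal=53561-17153=36408; balance=1151261-36408=1114853
19. interest=⌊1114853·149/10000⌋=16611; principal=53561-16611=36950; balance=1114853-36950=1077903
20. interest=⌊1077903·149/10000⌋=16060; principal=53561-16060=37501; balance=1077903-37501=1040402
21. interest=⌊1040402·149/10000⌋=15501; principal=53561-15501=38060; balance=1040402-38060=1002342
22. interest=⌊1002342·149/10000⌋=14934; principal=53561-14934=38627; balance=1002342-38627=963715
23. interest=⌊963715·149/10000⌋=14359; principal=53561-14359=39202; balance=963715-39202=924513
24. interest=⌊924513·149/10000⌋=13775; principal=53561-13775=39786; balance=924513-39786=884727
25. interest=⌊884727·149/10000⌋=13182; principal=53561-13182=40379; balance=884727-40379=844348
26. interest=⌊844348·149/10000⌋=12580; principal=53561-12580=40981; balance=844348-40981=803367
27. interest=⌊803367·149/10000⌋=11970; principal=53561-11970=41591; balance=803367-41591=761776
28. interest=⌊761776·149/10000⌋=11350; principal=53561-11350=42211; balance=761776-42211=719565
29. interest=⌊719565·149/10000⌋=10721; principal=53561-10721=42840; balance=719565-42840=676725
30. interest=⌊676725·149/10000⌋=10083; principal=53561-10083=43478; balance=676725-43478=633247
31. interest=⌊633247·149/10000⌋=9435; principal=53561-9435=44126; balance=633247-44126=589121
32. interest=⌊589121·149/10000⌋=8777; principal=53561-8777=44784; balance=589121-44784=544337
33. interest=⌊544337·149/10000⌋=8110; principal=53561-8110=45451; balance=544337-45451=498886
34. interest=⌊498886·149/10000⌋=7433; principal=53561-7433=46128; balance=498886-46128=452758
35. interest=⌊452758·149/10000⌋=6746; principal=53561-6746=46815; balance=452758-46815=405943
36. interest=⌊405943·149/10000⌋=6048; principal=53561-6048=47513; balance=405943-47513=358430
37. interest=⌊358430·149/10000⌋=5340; principal=53561-5340=48221; balance=358430-48221=310209
38. interest=⌊310209·149/10000⌋=4622; principal=53561-4622=48939; balance=310209-48939=261270
39. interest=⌊261270·149/10000⌋=3892; principal=53561-3892=49669; balance=261270-49669=211601
40. interest=⌊211601·149/10000⌋=3152; principal=53561-3152=50409; balance=211601-50409=161192
41. interest=⌊161192·149/10000⌋=2401; principal=53561-2401=51160; balance=161192-51160=110032
42. interest=⌊110032·149/10000⌋=1639; principal=53561-1639=51922; balance=110032-51922=58110
43. interest=⌊58110·149/10000⌋=865; principal=53561-865=52696; balance=58110-52696=5414
44. interest=⌊5414·149/10000⌋=80; principal=min(53561-80,5414)=5414; balance=5414-5414=0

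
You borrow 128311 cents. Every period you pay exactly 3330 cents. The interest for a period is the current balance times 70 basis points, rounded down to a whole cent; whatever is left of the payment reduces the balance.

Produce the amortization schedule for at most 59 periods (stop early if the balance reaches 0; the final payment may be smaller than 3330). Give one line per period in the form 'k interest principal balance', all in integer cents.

1 898 2432 125879
2 881 2449 123430
3 864 2466 120964
4 846 2484 118480
5 829 2501 115979
6 811 2519 113460
7 794 2536 110924
8 776 2554 108370
9 758 2572 105798
10 740 2590 103208
11 722 2608 100600
12 704 2626 97974
13 685 2645 95329
14 667 2663 92666
15 648 2682 89984
16 629 2701 87283
17 610 2720 84563
18 591 2739 81824
19 572 2758 79066
20 553 2777 76289
21 534 2796 73493
22 514 2816 70677
23 494 2836 67841
24 474 2856 64985
25 454 2876 62109
26 434 2896 59213
27 414 2916 56297
28 394 2936 53361
29 373 2957 50404
30 352 2978 47426
31 331 2999 44427
32 310 3020 41407
33 289 3041 38366
34 268 3062 35304
35 247 3083 32221
36 225 3105 29116
37 203 3127 25989
38 181 3149 22840
39 159 3171 19669
40 137 3193 16476
41 115 3215 13261
42 92 3238 10023
43 70 3260 6763
44 47 3283 3480
45 24 3306 174
46 1 174 0

1. interest=⌊128311·70/10000⌋=898; principal=3330-898=2432; balance=128311-2432=125879
2. interest=⌊125879·70/10000⌋=881; principal=3330-881=2449; balance=125879-2449=123430
3. interest=⌊123430·70/10000⌋=864; principal=3330-864=2466; balance=123430-2466=120964
4. interest=⌊120964·70/10000⌋=846; principal=3330-846=2484; balance=120964-2484=118480
5. interest=⌊118480·70/10000⌋=829; principal=3330-829=2501; balance=118480-2501=115979
6. interest=⌊115979·70/10000⌋=811; principal=3330-811=2519; balance=115979-2519=113460
7. interest=⌊113460·70/10000⌋=794; principal=3330-794=2536; balance=113460-2536=110924
8. interest=⌊110924·70/10000⌋=776; principal=3330-776=2554; balance=110924-2554=108370
9. interest=⌊108370·70/10000⌋=758; principal=3330-758=2572; balance=108370-2572=105798
10. interest=⌊105798·70/10000⌋=740; principal=3330-740=2590; balance=105798-2590=103208
11. interest=⌊103208·70/10000⌋=722; principal=3330-722=2608; balance=103208-2608=100600
12. interest=⌊100600·70/10000⌋=704; principal=3330-704=2626; balance=100600-2626=97974
13. interest=⌊97974·70/10000⌋=685; principal=3330-685=2645; balance=97974-2645=95329
14. interest=⌊95329·70/10000⌋=667; principal=3330-667=2663; balance=95329-2663=92666
15. interest=⌊92666·70/10000⌋=648; principal=3330-648=2682; balance=92666-2682=89984
16. interest=⌊89984·70/10000⌋=629; principal=3330-629=2701; balance=89984-2701=87283
17. interest=⌊87283·70/10000⌋=610; principal=3330-610=2720; balance=87283-2720=84563
18. interest=⌊84563·70/10000⌋=591; principal=3330-591=2739; balance=84563-2739=81824
19. interest=⌊81824·70/10000⌋=572; principal=3330-572=2758; balance=81824-2758=79066
20. interest=⌊79066·70/10000⌋=553; principal=3330-553=2777; balance=79066-2777=76289
21. interest=⌊76289·70/10000⌋=534; principal=3330-534=2796; balance=76289-2796=73493
22. interest=⌊73493·70/10000⌋=514; principal=3330-514=2816; balance=73493-2816=70677
23. interest=⌊70677·70/10000⌋=494; principal=3330-494=2836; balance=70677-2836=67841
24. interest=⌊67841·70/10000⌋=474; principal=3330-474=2856; balance=67841-2856=64985
25. interest=⌊64985·70/10000⌋=454; principal=3330-454=2876; balance=64985-2876=62109
26. interest=⌊62109·70/10000⌋=434; principal=3330-434=2896; balance=62109-2896=59213
27. interest=⌊59213·70/10000⌋=414; principal=3330-414=2916; balance=59213-2916=56297
28. interest=⌊56297·70/10000⌋=394; principal=3330-394=2936; balance=56297-2936=53361
29. interest=⌊53361·70/10000⌋=373; principal=3330-373=2957; balance=53361-2957=50404
30. interest=⌊50404·70/10000⌋=352; principal=3330-352=2978; balance=50404-2978=47426
31. interest=⌊47426·70/10000⌋=331; principal=3330-331=2999; balance=47426-2999=44427
32. interest=⌊44427·70/10000⌋=310; principal=3330-310=3020; balance=44427-3020=41407
33. interest=⌊41407·70/10000⌋=289; principal=3330-289=3041; balance=41407-3041=38366
34. interest=⌊38366·70/10000⌋=268; principal=3330-268=3062; balance=38366-3062=35304
35. interest=⌊35304·70/10000⌋=247; principal=3330-247=3083; balance=35304-3083=32221
36. interest=⌊32221·70/10000⌋=225; principal=3330-225=3105; balance=32221-3105=29116
37. interest=⌊29116·70/10000⌋=203; principal=3330-203=3127; balance=29116-3127=25989
38. interest=⌊25989·70/10000⌋=181; principal=3330-181=3149; balance=25989-3149=22840
39. interest=⌊22840·70/10000⌋=159; principal=3330-159=3171; balance=22840-3171=19669
40. interest=⌊19669·70/10000⌋=137; principal=3330-137=3193; balance=19669-3193=16476
41. interest=⌊16476·70/10000⌋=115; principal=3330-115=3215; balance=16476-3215=13261
42. interest=⌊13261·70/10000⌋=92; principal=3330-92=3238; balance=13261-3238=10023
43. interest=⌊10023·70/10000⌋=70; principal=3330-70=3260; balance=10023-3260=6763
44. interest=⌊6763·70/10000⌋=47; principal=3330-47=3283; balance=6763-3283=3480
45. interest=⌊3480·70/10000⌋=24; principal=3330-24=3306; balance=3480-3306=174
46. interest=⌊174·70/10000⌋=1; principal=min(3330-1,174)=174; balance=174-174=0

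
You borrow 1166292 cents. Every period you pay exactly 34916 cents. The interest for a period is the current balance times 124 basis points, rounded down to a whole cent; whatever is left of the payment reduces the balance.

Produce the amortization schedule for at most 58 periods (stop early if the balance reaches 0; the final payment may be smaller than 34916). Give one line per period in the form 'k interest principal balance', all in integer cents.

1 14462 20454 1145838
2 14208 20708 1125130
3 13951 20965 1104165
4 13691 21225 1082940
5 13428 21488 1061452
6 13162 21754 1039698
7 12892 22024 1017674
8 12619 22297 995377
9 12342 22574 972803
10 12062 22854 949949
11 11779 23137 926812
12 11492 23424 903388
13 11202 23714 879674
14 10907 24009 855665
15 10610 24306 831359
16 10308 24608 806751
17 10003 24913 781838
18 9694 25222 756616
19 9382 25534 731082
20 9065 25851 705231
21 8744 26172 679059
22 8420 26496 652563
23 8091 26825 625738
24 7759 27157 598581
25 7422 27494 571087
26 7081 27835 543252
27 6736 28180 515072
28 6386 28530 486542
29 6033 28883 457659
30 5674 29242 428417
31 5312 29604 398813
32 4945 29971 368842
33 4573 30343 338499
34 4197 30719 307780
35 3816 31100 276680
36 3430 31486 245194
37 3040 31876 213318
38 2645 32271 181047
39 2244 32672 148375
40 1839 33077 115298
41 1429 33487 81811
42 1014 33902 47909
43 594 34322 13587
44 168 13587 0

1. interest=⌊1166292·124/10000⌋=14462; principal=34916-14462=20454; balance=1166292-20454=1145838
2. interest=⌊1145838·124/10000⌋=14208; principal=34916-14208=20708; balance=1145838-20708=1125130
3. interest=⌊1125130·124/10000⌋=13951; principal=34916-13951=20965; balance=1125130-20965=1104165
4. interest=⌊1104165·124/10000⌋=13691; principal=34916-13691=21225; balance=1104165-21225=1082940
5. interest=⌊1082940·124/10000⌋=13428; principal=34916-13428=21488; balance=1082940-21488=1061452
6. interest=⌊1061452·124/10000⌋=13162; principal=34916-13162=21754; balance=1061452-21754=1039698
7. interest=⌊1039698·124/10000⌋=12892; principal=34916-12892=22024; balance=1039698-22024=1017674
8. interest=⌊1017674·124/10000⌋=12619; principal=34916-12619=22297; balance=1017674-22297=995377
9. interest=⌊995377·124/10000⌋=12342; principal=34916-12342=22574; balance=995377-22574=972803
10. interest=⌊972803·124/10000⌋=12062; principal=34916-12062=22854; balance=972803-22854=949949
11. interest=⌊949949·124/10000⌋=11779; principal=34916-11779=23137; balance=949949-23137=926812
12. interest=⌊926812·124/10000⌋=11492; principal=34916-11492=23424; balance=926812-23424=903388
13. interest=⌊903388·124/10000⌋=11202; principal=34916-11202=23714; balance=903388-23714=879674
14. interest=⌊879674·124/10000⌋=10907; principal=34916-10907=24009; balance=879674-24009=855665
15. interest=⌊855665·124/10000⌋=10610; principal=34916-10610=24306; balance=855665-24306=831359
16. interest=⌊831359·124/10000⌋=10308; principal=34916-10308=24608; balance=831359-24608=806751
17. interest=⌊806751·124/10000⌋=10003; principal=34916-10003=24913; balance=806751-24913=781838
18. interest=⌊781838·124/10000⌋=9694; principal=34916-9694=25222; balance=781838-25222=756616
19. interest=⌊756616·124/10000⌋=9382; principal=34916-9382=25534; balance=756616-25534=731082
20. interest=⌊731082·124/10000⌋=9065; principal=34916-9065=25851; balance=731082-25851=705231
21. interest=⌊705231·124/10000⌋=8744; principal=34916-8744=26172; balance=705231-26172=679059
22. interest=⌊679059·124/10000⌋=8420; principal=34916-8420=26496; balance=679059-26496=652563
23. interest=⌊652563·124/10000⌋=8091; principal=34916-8091=26825; balance=652563-26825=625738
24. interest=⌊625738·124/10000⌋=7759; principal=34916-7759=27157; balance=625738-27157=598581
25. interest=⌊598581·124/10000⌋=7422; principal=34916-7422=27494; balance=598581-27494=571087
26. interest=⌊571087·124/10000⌋=7081; principal=34916-7081=27835; balance=571087-27835=543252
27. interest=⌊543252·124/10000⌋=6736; principal=34916-6736=28180; balance=543252-28180=515072
28. interest=⌊515072·124/10000⌋=6386; principal=34916-6386=28530; balance=515072-28530=486542
29. interest=⌊486542·124/10000⌋=6033; principal=34916-6033=28883; balance=486542-28883=457659
30. interest=⌊457659·124/10000⌋=5674; principal=34916-5674=29242; balance=457659-29242=428417
31. interest=⌊428417·124/10000⌋=5312; principal=34916-5312=29604; balance=428417-29604=398813
32. interest=⌊398813·124/10000⌋=4945; principal=34916-4945=29971; balance=398813-29971=368842
33. interest=⌊368842·124/10000⌋=4573; principal=34916-4573=30343; balance=368842-30343=338499
34. interest=⌊338499·124/10000⌋=4197; principal=34916-4197=30719; balance=338499-30719=307780
35. interest=⌊307780·124/10000⌋=3816; principal=34916-3816=31100; balance=307780-31100=276680
36. interest=⌊276680·124/10000⌋=3430; principal=34916-3430=31486; balance=276680-31486=245194
37. interest=⌊245194·124/10000⌋=3040; principal=34916-3040=31876; balance=245194-31876=213318
38. interest=⌊213318·124/10000⌋=2645; principal=34916-2645=32271; balance=213318-32271=181047
39. interest=⌊181047·124/10000⌋=2244; principal=34916-2244=32672; balance=181047-32672=148375
40. interest=⌊148375·124/10000⌋=1839; principal=34916-1839=33077; balance=148375-33077=115298
41. interest=⌊115298·124/10000⌋=1429; principal=34916-1429=33487; balance=115298-33487=81811
42. interest=⌊81811·124/10000⌋=1014; principal=34916-1014=33902; balance=81811-33902=47909
43. interest=⌊47909·124/10000⌋=594; principal=34916-594=34322; balance=47909-34322=13587
44. interest=⌊13587·124/10000⌋=168; principal=min(34916-168,13587)=13587; balance=13587-13587=0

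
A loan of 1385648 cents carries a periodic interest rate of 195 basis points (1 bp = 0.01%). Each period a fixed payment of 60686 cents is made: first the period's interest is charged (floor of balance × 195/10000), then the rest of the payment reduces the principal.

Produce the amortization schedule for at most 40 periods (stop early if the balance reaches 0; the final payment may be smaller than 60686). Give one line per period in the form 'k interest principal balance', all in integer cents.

1 27020 33666 1351982
2 26363 34323 1317659
3 25694 34992 1282667
4 25012 35674 1246993
5 24316 36370 1210623
6 23607 37079 1173544
7 22884 37802 1135742
8 22146 38540 1097202
9 21395 39291 1057911
10 20629 40057 1017854
11 19848 40838 977016
12 19051 41635 935381
13 18239 42447 892934
14 17412 43274 849660
15 16568 44118 805542
16 15708 44978 760564
17 14830 45856 714708
18 13936 46750 667958
19 13025 47661 620297
20 12095 48591 571706
21 11148 49538 522168
22 10182 50504 471664
23 9197 51489 420175
24 8193 52493 367682
25 7169 53517 314165
26 6126 54560 259605
27 5062 55624 203981
28 3977 56709 147272
29 2871 57815 89457
30 1744 58942 30515
31 595 30515 0

1. interest=⌊1385648·195/10000⌋=27020; principal=60686-27020=33666; balance=1385648-33666=1351982
2. interest=⌊1351982·195/10000⌋=26363; principal=60686-26363=34323; balance=1351982-34323=1317659
3. interest=⌊1317659·195/10000⌋=25694; principal=60686-25694=34992; balance=1317659-34992=1282667
4. interest=⌊1282667·195/10000⌋=25012; principal=60686-25012=35674; balance=1282667-35674=1246993
5. interest=⌊1246993·195/10000⌋=24316; principal=60686-24316=36370; balance=1246993-36370=1210623
6. interest=⌊1210623·195/10000⌋=23607; principal=60686-23607=37079; balance=1210623-37079=1173544
7. interest=⌊1173544·195/10000⌋=22884; principal=60686-22884=37802; balance=1173544-37802=1135742
8. interest=⌊1135742·195/10000⌋=22146; principal=60686-22146=38540; balance=1135742-38540=1097202
9. interest=⌊1097202·195/10000⌋=21395; principal=60686-21395=39291; balance=1097202-39291=1057911
10. interest=⌊1057911·195/10000⌋=20629; principal=60686-20629=40057; balance=1057911-40057=1017854
11. interest=⌊1017854·195/10000⌋=19848; principal=60686-19848=40838; balance=1017854-40838=977016
12. interest=⌊977016·195/10000⌋=19051; principal=60686-19051=41635; balance=977016-41635=935381
13. interest=⌊935381·195/10000⌋=18239; principal=60686-18239=42447; balance=935381-42447=892934
14. interest=⌊892934·195/10000⌋=17412; principal=60686-17412=43274; balance=892934-43274=849660
15. interest=⌊849660·195/10000⌋=16568; principal=60686-16568=44118; balance=849660-44118=805542
16. interest=⌊805542·195/10000⌋=15708; principal=60686-15708=44978; balance=805542-44978=760564
17. interest=⌊760564·195/10000⌋=14830; principal=60686-14830=45856; balance=760564-45856=714708
18. interest=⌊714708·195/10000⌋=13936; principal=60686-13936=46750; balance=714708-46750=667958
19. interest=⌊667958·195/10000⌋=13025; principal=60686-13025=47661; balance=667958-47661=620297
20. interest=⌊620297·195/10000⌋=12095; principal=60686-12095=48591; balance=620297-48591=571706
21. interest=⌊571706·195/10000⌋=11148; principal=60686-11148=49538; balance=571706-49538=522168
22. interest=⌊522168·195/10000⌋=10182; principal=60686-10182=50504; balance=522168-50504=471664
23. interest=⌊471664·195/10000⌋=9197; principal=60686-9197=51489; balance=471664-51489=420175
24. interest=⌊420175·195/10000⌋=8193; principal=60686-8193=52493; balance=420175-52493=367682
25. interest=⌊367682·195/10000⌋=7169; principal=60686-7169=53517; balance=367682-53517=314165
26. interest=⌊314165·195/10000⌋=6126; principal=60686-6126=54560; balance=314165-54560=259605
27. interest=⌊259605·195/10000⌋=5062; principal=60686-5062=55624; balance=259605-55624=203981
28. interest=⌊203981·195/10000⌋=3977; principal=60686-3977=56709; balance=203981-56709=147272
29. interest=⌊147272·195/10000⌋=2871; principal=60686-2871=57815; balance=147272-57815=89457
30. interest=⌊89457·195/10000⌋=1744; principal=60686-1744=58942; balance=89457-58942=30515
31. interest=⌊30515·195/10000⌋=595; principal=min(60686-595,30515)=30515; balance=30515-30515=0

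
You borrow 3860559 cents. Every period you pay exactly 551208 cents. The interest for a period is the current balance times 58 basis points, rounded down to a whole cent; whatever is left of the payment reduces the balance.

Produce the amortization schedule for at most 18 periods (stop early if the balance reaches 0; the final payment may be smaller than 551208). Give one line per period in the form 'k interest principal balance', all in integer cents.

1 22391 528817 3331742
2 19324 531884 2799858
3 16239 534969 2264889
4 13136 538072 1726817
5 10015 541193 1185624
6 6876 544332 641292
7 3719 547489 93803
8 544 93803 0

1. interest=⌊3860559·58/10000⌋=22391; principal=551208-22391=528817; balance=3860559-528817=3331742
2. interest=⌊3331742·58/10000⌋=19324; principal=551208-19324=531884; balance=3331742-531884=2799858
3. interest=⌊2799858·58/10000⌋=16239; principal=551208-16239=534969; balance=2799858-534969=2264889
4. interest=⌊2264889·58/10000⌋=13136; principal=551208-13136=538072; balance=2264889-538072=1726817
5. interest=⌊1726817·58/10000⌋=10015; principal=551208-10015=541193; balance=1726817-541193=1185624
6. interest=⌊1185624·58/10000⌋=6876; principal=551208-6876=544332; balance=1185624-544332=641292
7. interest=⌊641292·58/10000⌋=3719; principal=551208-3719=547489; balance=641292-547489=93803
8. interest=⌊93803·58/10000⌋=544; principal=min(551208-544,93803)=93803; balance=93803-93803=0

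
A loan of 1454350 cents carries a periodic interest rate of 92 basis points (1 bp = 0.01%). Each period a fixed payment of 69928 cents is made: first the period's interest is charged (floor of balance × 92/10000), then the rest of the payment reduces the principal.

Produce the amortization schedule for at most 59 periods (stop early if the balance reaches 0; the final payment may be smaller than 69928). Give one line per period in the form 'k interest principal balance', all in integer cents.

1 13380 56548 1397802
2 12859 57069 1340733
3 12334 57594 1283139
4 11804 58124 1225015
5 11270 58658 1166357
6 10730 59198 1107159
7 10185 59743 1047416
8 9636 60292 987124
9 9081 60847 926277
10 8521 61407 864870
11 7956 61972 802898
12 7386 62542 740356
13 6811 63117 677239
14 6230 63698 613541
15 5644 64284 549257
16 5053 64875 484382
17 4456 65472 418910
18 3853 66075 352835
19 3246 66682 286153
20 2632 67296 218857
21 2013 67915 150942
22 1388 68540 82402
23 758 69170 13232
24 121 13232 0

1. interest=⌊1454350·92/10000⌋=13380; principal=69928-13380=56548; balance=1454350-56548=1397802
2. interest=⌊1397802·92/10000⌋=12859; principal=69928-12859=57069; balance=1397802-57069=1340733
3. interest=⌊1340733·92/10000⌋=12334; principal=69928-12334=57594; balance=1340733-57594=1283139
4. interest=⌊1283139·92/10000⌋=11804; principal=69928-11804=58124; balance=1283139-58124=1225015
5. interest=⌊1225015·92/10000⌋=11270; principal=69928-11270=58658; balance=1225015-58658=1166357
6. interest=⌊1166357·92/10000⌋=10730; principal=69928-10730=59198; balance=1166357-59198=1107159
7. interest=⌊1107159·92/10000⌋=10185; principal=69928-10185=59743; balance=1107159-59743=1047416
8. interest=⌊1047416·92/10000⌋=9636; principal=69928-9636=60292; balance=1047416-60292=987124
9. interest=⌊987124·92/10000⌋=9081; principal=69928-9081=60847; balance=987124-60847=926277
10. interest=⌊926277·92/10000⌋=8521; principal=69928-8521=61407; balance=926277-61407=864870
11. interest=⌊864870·92/10000⌋=7956; principal=69928-7956=61972; balance=864870-61972=802898
12. interest=⌊802898·92/10000⌋=7386; principal=69928-7386=62542; balance=802898-62542=740356
13. interest=⌊740356·92/10000⌋=6811; principal=69928-6811=63117; balance=740356-63117=677239
14. interest=⌊677239·92/10000⌋=6230; principal=69928-6230=63698; balance=677239-63698=613541
15. interest=⌊613541·92/10000⌋=5644; principal=69928-5644=64284; balance=613541-64284=549257
16. interest=⌊549257·92/10000⌋=5053; principal=69928-5053=64875; balance=549257-64875=484382
17. interest=⌊484382·92/10000⌋=4456; principal=69928-4456=65472; balance=484382-65472=418910
18. interest=⌊418910·92/10000⌋=3853; principal=69928-3853=66075; balance=418910-66075=352835
19. interest=⌊352835·92/10000⌋=3246; principal=69928-3246=66682; balance=352835-66682=286153
20. interest=⌊286153·92/10000⌋=2632; principal=69928-2632=67296; balance=286153-67296=218857
21. interest=⌊218857·92/10000⌋=2013; principal=69928-2013=67915; balance=218857-67915=150942
22. interest=⌊150942·92/10000⌋=1388; principal=69928-1388=68540; balance=150942-68540=82402
23. interest=⌊82402·92/10000⌋=758; principal=69928-758=69170; balance=82402-69170=13232
24. interest=⌊13232·92/10000⌋=121; principal=min(69928-121,13232)=13232; balance=13232-13232=0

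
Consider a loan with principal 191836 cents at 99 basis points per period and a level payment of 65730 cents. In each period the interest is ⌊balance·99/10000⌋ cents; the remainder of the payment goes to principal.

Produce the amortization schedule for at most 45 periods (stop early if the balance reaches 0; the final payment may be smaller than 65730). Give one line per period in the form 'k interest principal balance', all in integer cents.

1 1899 63831 128005
2 1267 64463 63542
3 629 63542 0

1. interest=⌊191836·99/10000⌋=1899; principal=65730-1899=63831; balance=191836-63831=128005
2. interest=⌊128005·99/10000⌋=1267; principal=65730-1267=64463; balance=128005-64463=63542
3. interest=⌊63542·99/10000⌋=629; principal=min(65730-629,63542)=63542; balance=63542-63542=0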